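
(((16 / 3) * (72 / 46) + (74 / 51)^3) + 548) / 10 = 853361174 / 15254865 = 55.94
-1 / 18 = -0.06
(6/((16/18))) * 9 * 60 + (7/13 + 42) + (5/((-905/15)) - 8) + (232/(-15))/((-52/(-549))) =41367661/11765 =3516.16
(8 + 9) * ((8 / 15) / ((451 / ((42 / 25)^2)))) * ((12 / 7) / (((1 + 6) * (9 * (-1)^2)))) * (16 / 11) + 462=7162478566 / 15503125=462.00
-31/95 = -0.33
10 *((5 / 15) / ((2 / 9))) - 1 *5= 10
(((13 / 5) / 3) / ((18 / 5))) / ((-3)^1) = -13 / 162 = -0.08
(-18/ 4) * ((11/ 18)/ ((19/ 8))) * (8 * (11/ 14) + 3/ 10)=-5071/ 665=-7.63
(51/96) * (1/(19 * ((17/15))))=15/608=0.02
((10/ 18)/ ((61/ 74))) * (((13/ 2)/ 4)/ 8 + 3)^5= 66979366203125/ 294742130688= 227.25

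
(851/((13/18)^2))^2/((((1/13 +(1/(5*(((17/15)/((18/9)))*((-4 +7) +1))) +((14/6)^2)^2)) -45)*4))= -52342334095176/1195025195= -43800.19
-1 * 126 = -126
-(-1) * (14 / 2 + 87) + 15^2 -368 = -49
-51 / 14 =-3.64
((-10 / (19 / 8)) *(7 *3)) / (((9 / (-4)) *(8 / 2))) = 560 / 57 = 9.82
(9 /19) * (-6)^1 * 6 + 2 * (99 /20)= -7.15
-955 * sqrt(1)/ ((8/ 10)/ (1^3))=-4775/ 4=-1193.75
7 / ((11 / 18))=126 / 11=11.45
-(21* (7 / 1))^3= -3176523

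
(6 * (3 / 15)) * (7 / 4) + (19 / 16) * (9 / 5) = 339 / 80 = 4.24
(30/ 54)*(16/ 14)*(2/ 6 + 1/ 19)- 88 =-87.75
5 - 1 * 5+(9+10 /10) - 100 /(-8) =22.50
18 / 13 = 1.38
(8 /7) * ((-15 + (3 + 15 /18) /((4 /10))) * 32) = -198.10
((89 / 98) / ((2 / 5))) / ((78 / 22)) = 4895 / 7644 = 0.64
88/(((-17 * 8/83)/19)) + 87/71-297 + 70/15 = -4749013/3621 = -1311.52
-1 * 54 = -54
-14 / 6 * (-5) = 35 / 3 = 11.67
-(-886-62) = 948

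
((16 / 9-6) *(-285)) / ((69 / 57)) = 68590 / 69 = 994.06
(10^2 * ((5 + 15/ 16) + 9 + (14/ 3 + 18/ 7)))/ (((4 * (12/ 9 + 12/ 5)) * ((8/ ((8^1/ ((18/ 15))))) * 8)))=4656875/ 301056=15.47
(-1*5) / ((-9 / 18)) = 10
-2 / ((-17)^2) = -2 / 289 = -0.01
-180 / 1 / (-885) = 0.20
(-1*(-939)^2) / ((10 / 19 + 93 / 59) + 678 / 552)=-90933650172 / 343517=-264713.68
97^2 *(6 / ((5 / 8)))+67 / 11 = 90332.49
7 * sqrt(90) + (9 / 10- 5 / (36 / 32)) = 62.86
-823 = -823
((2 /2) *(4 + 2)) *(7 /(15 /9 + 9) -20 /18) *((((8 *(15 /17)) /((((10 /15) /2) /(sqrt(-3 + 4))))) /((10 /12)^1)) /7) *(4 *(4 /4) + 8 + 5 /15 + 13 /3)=-19650 /119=-165.13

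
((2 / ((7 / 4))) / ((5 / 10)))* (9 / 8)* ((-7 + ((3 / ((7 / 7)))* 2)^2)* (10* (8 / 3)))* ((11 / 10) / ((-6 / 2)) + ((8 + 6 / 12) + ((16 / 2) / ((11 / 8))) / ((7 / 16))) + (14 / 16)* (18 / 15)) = 24097144 / 539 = 44707.13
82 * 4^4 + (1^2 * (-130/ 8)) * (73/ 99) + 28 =8319175/ 396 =21008.02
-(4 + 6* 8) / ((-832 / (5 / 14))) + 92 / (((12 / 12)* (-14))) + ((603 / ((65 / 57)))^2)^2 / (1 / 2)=625239900399245847813 / 3998540000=156367049072.72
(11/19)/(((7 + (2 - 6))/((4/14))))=22/399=0.06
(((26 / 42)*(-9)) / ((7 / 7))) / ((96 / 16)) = -13 / 14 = -0.93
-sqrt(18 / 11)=-3*sqrt(22) / 11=-1.28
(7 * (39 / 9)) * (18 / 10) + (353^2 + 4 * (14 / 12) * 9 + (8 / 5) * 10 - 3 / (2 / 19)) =1246931 / 10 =124693.10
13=13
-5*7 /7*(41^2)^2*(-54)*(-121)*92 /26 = -4246610146020 /13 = -326662318924.62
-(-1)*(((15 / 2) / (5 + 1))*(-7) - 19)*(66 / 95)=-3663 / 190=-19.28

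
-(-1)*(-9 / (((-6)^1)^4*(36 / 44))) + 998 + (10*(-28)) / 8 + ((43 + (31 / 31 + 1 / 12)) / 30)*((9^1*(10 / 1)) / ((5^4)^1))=780194521 / 810000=963.20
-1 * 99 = -99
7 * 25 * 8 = 1400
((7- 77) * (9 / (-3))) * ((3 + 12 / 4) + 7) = 2730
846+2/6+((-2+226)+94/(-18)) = 9586/9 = 1065.11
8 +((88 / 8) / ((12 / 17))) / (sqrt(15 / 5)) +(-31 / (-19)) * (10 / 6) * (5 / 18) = 8983 / 1026 +187 * sqrt(3) / 36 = 17.75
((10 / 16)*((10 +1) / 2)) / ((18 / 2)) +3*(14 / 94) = 5609 / 6768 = 0.83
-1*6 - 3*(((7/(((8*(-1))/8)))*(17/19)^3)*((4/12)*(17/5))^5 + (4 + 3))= 1953323962/1736184375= 1.13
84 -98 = -14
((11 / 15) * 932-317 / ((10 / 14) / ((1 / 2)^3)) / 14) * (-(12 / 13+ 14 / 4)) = -3750863 / 1248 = -3005.50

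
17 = 17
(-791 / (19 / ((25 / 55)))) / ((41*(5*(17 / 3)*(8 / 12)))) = -7119 / 291346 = -0.02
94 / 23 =4.09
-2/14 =-1/7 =-0.14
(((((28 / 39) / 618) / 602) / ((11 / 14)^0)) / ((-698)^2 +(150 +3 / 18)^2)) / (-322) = -2 / 170113223982065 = -0.00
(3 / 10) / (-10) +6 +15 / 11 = 8067 / 1100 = 7.33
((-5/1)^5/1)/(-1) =3125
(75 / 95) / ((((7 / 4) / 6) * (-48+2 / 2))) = -360 / 6251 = -0.06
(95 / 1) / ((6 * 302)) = 95 / 1812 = 0.05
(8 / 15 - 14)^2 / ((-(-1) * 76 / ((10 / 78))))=10201 / 33345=0.31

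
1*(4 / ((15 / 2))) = 0.53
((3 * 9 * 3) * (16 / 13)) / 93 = 432 / 403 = 1.07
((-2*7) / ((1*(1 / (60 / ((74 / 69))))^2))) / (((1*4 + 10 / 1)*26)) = -2142450 / 17797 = -120.38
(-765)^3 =-447697125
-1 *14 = -14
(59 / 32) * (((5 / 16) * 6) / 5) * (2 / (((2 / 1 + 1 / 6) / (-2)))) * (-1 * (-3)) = -1593 / 416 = -3.83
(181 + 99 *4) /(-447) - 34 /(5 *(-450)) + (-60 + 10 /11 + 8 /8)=-109464637 /1843875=-59.37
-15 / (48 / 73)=-365 / 16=-22.81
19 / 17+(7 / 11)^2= 3132 / 2057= 1.52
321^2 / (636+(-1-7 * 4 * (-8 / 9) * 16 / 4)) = 927369 / 6611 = 140.28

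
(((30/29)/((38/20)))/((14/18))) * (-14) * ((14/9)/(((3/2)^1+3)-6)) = 5600/551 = 10.16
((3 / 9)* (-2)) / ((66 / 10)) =-0.10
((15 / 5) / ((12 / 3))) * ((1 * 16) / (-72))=-1 / 6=-0.17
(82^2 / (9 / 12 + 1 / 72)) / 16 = 30258 / 55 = 550.15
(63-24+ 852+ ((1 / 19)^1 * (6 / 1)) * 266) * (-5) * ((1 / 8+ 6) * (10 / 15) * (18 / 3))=-238875 / 2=-119437.50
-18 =-18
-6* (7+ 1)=-48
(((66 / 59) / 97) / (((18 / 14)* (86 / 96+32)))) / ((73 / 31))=76384 / 659673041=0.00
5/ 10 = 1/ 2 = 0.50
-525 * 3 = -1575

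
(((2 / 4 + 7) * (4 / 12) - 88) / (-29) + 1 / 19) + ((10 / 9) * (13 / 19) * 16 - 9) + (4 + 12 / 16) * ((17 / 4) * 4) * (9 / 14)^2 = 153709589 / 3887856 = 39.54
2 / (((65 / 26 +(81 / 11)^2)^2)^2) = 0.00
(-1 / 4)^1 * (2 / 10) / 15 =-1 / 300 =-0.00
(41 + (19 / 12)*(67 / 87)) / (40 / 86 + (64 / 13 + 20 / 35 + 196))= 172473301 / 825039792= 0.21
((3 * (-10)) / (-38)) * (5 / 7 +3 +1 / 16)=6345 / 2128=2.98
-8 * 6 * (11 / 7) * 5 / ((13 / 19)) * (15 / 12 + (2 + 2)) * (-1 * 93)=3498660 / 13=269127.69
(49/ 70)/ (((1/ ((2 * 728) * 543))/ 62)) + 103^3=177025571/ 5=35405114.20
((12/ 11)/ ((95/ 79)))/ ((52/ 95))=237/ 143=1.66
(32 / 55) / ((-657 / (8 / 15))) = -256 / 542025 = -0.00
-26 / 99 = -0.26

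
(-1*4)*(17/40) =-17/10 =-1.70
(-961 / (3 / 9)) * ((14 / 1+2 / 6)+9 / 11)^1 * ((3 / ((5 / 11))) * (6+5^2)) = -8937300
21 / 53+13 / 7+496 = 184852 / 371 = 498.25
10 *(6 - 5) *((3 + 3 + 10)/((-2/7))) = -560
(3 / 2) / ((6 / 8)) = 2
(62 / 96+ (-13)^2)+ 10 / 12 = 8183 / 48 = 170.48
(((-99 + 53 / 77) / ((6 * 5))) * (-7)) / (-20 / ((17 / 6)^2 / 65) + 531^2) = 218773 / 2687517657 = 0.00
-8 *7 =-56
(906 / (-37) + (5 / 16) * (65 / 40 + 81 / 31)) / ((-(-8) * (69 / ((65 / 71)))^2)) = -624670475 / 1225604699136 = -0.00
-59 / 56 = -1.05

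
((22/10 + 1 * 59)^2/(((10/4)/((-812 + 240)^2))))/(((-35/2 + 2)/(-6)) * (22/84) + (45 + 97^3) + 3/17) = 524981940747264/977521891625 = 537.05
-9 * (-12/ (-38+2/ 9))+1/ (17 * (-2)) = -491/ 170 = -2.89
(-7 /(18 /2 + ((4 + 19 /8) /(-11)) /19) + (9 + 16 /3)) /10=67751 /49990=1.36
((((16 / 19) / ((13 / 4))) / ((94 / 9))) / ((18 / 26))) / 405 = 32 / 361665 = 0.00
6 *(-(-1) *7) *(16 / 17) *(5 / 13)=3360 / 221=15.20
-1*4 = -4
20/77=0.26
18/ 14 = 9/ 7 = 1.29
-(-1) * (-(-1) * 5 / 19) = 0.26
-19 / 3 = -6.33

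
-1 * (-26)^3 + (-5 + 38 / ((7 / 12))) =123453 / 7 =17636.14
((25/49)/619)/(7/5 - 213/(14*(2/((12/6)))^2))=-250/4190011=-0.00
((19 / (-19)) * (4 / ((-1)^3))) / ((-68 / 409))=-24.06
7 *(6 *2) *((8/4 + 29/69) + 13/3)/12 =3262/69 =47.28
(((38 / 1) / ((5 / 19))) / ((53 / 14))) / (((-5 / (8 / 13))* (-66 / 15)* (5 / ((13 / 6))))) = 20216 / 43725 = 0.46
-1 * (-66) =66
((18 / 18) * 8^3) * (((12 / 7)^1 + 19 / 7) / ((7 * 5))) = 64.78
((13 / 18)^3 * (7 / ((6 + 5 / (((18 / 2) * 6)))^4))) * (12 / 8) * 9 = 43243551 / 1673730583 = 0.03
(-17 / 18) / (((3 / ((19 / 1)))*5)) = -323 / 270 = -1.20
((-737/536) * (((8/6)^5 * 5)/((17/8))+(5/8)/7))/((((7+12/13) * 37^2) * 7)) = -330961345/1826719739712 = -0.00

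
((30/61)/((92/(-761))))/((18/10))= -19025/8418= -2.26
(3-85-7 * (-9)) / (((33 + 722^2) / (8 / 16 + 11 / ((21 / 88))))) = -37183 / 21895314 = -0.00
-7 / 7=-1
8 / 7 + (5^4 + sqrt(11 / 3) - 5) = sqrt(33) / 3 + 4348 / 7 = 623.06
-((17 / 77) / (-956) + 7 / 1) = -515267 / 73612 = -7.00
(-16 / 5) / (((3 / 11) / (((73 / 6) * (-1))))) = 6424 / 45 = 142.76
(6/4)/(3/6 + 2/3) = 9/7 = 1.29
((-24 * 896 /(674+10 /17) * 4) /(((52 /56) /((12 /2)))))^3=-28956253926741013168128 /51774168853511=-559279937.62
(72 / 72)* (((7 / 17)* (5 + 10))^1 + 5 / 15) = 332 / 51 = 6.51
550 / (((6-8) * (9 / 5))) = -1375 / 9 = -152.78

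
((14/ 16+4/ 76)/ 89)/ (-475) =-141/ 6425800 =-0.00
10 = 10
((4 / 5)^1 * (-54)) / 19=-216 / 95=-2.27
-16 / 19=-0.84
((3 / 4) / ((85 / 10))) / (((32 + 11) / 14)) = 21 / 731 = 0.03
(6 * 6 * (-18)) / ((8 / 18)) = -1458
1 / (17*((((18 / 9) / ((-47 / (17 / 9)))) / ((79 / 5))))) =-33417 / 2890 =-11.56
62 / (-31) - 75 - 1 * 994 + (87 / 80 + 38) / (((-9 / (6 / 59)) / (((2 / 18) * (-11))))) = -1156097 / 1080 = -1070.46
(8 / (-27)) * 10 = -80 / 27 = -2.96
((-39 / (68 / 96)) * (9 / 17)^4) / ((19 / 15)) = -92116440 / 26977283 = -3.41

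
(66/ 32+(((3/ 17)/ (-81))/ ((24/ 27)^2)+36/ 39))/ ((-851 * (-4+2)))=42189/ 24073088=0.00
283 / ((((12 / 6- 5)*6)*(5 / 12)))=-566 / 15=-37.73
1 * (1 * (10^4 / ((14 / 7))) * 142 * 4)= 2840000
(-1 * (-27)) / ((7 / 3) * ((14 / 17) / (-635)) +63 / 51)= 874395 / 39907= 21.91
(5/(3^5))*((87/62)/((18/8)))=290/22599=0.01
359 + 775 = 1134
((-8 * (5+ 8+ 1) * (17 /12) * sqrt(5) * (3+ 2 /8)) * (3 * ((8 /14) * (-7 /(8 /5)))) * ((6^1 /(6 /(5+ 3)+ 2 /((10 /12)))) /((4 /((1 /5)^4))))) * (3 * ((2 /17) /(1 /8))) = 208 * sqrt(5) /25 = 18.60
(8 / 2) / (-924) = -1 / 231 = -0.00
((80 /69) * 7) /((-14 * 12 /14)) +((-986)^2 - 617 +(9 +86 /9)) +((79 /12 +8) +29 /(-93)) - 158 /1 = 24935259473 /25668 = 971453.15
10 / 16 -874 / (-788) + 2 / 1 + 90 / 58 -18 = -581087 / 45704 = -12.71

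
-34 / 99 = -0.34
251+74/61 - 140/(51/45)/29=7456705/30073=247.95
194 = 194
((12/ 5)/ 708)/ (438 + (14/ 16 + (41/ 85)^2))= 11560/ 1497444957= 0.00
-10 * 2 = -20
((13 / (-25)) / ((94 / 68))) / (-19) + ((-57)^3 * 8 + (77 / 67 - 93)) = -1481635.83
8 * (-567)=-4536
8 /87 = 0.09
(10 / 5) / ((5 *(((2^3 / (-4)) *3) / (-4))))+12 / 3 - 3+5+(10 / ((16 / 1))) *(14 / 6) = 309 / 40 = 7.72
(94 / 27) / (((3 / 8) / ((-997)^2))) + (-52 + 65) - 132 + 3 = 747485372 / 81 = 9228214.47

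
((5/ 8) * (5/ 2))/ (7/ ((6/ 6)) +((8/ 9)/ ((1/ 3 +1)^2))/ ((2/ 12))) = 5/ 32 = 0.16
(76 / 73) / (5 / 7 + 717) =133 / 91688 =0.00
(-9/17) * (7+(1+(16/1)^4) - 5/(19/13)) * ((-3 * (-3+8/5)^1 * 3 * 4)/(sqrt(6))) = -470712438 * sqrt(6)/1615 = -713935.16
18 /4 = 9 /2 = 4.50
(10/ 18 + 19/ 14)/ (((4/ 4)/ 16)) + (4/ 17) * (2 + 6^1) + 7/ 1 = 42289/ 1071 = 39.49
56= 56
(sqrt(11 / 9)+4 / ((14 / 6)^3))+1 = sqrt(11) / 3+451 / 343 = 2.42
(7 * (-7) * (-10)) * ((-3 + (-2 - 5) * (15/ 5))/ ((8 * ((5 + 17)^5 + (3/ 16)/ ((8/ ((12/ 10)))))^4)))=-314572800000/ 150958460849311180951642309544846449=-0.00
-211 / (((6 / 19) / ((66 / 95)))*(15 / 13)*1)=-402.31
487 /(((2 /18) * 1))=4383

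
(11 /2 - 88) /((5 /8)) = -132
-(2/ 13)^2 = -4/ 169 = -0.02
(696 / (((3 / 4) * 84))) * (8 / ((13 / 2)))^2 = 59392 / 3549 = 16.73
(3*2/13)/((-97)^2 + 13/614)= 1228/25034269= 0.00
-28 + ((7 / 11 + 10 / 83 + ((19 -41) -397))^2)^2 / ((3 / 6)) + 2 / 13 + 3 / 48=8844877170479031230572717 / 144526153774288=61199145895.02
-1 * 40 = -40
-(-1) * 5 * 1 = 5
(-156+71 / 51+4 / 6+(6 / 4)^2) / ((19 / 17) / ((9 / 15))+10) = -6189 / 484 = -12.79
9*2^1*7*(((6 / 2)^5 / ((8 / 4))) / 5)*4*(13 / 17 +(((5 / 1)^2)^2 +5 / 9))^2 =6942207330324 / 1445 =4804295730.33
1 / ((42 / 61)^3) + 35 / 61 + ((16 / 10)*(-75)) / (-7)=93913801 / 4519368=20.78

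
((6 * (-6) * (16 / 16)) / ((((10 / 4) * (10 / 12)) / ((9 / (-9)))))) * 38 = 16416 / 25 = 656.64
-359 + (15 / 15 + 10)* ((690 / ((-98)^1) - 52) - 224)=-170150 / 49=-3472.45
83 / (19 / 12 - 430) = -996 / 5141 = -0.19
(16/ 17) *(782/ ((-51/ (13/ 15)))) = -9568/ 765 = -12.51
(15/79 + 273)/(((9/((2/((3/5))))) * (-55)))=-436/237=-1.84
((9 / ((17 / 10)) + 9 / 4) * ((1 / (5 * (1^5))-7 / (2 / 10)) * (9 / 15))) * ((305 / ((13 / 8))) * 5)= -32669892 / 221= -147827.57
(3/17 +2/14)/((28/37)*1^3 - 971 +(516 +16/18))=-12654/17965073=-0.00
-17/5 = -3.40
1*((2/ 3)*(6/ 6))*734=1468/ 3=489.33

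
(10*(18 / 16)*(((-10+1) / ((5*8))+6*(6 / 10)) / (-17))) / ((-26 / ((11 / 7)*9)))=120285 / 99008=1.21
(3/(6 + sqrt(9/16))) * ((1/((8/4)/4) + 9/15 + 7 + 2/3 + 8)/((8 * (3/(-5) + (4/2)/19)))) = -2603/1269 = -2.05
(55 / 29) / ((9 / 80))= 16.86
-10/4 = -5/2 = -2.50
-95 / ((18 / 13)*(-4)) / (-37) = -1235 / 2664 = -0.46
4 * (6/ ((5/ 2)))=48/ 5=9.60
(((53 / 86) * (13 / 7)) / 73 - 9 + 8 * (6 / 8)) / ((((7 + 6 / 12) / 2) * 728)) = -131149 / 119972580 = -0.00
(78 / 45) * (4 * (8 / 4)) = 208 / 15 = 13.87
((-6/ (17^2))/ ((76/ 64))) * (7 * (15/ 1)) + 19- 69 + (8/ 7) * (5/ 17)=-1979490/ 38437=-51.50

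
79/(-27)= -79/27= -2.93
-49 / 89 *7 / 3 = -343 / 267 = -1.28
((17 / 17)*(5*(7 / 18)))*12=70 / 3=23.33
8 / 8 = 1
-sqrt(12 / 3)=-2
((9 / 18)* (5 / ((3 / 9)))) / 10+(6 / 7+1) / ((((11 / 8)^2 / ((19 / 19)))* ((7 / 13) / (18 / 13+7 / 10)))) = 539879 / 118580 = 4.55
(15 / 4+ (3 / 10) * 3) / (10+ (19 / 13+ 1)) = 403 / 1080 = 0.37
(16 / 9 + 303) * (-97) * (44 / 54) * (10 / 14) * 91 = -380481530 / 243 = -1565767.61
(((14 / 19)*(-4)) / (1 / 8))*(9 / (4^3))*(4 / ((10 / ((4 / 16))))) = -63 / 190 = -0.33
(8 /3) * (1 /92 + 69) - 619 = -30013 /69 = -434.97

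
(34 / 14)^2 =289 / 49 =5.90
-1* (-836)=836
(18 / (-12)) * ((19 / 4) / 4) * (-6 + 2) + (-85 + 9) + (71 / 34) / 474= -2219837 / 32232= -68.87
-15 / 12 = -5 / 4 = -1.25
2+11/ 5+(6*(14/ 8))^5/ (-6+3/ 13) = -17694411/ 800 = -22118.01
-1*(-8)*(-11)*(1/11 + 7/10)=-69.60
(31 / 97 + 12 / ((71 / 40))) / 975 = 48761 / 6714825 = 0.01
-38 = -38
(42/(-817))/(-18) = 7/2451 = 0.00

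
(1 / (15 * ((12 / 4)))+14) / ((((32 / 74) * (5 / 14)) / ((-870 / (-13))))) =6076.21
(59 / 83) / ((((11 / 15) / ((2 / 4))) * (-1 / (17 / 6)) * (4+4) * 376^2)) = -5015 / 4130441216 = -0.00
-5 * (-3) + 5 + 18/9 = 22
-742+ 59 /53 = -39267 /53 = -740.89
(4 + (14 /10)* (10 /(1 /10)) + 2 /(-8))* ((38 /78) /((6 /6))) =10925 /156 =70.03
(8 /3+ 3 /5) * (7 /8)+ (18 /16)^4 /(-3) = 142811 /61440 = 2.32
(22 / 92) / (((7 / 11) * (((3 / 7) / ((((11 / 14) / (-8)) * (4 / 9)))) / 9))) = -1331 / 3864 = -0.34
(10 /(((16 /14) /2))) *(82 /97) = 1435 /97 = 14.79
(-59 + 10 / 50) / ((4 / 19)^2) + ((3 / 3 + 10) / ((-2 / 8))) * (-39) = 15573 / 40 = 389.32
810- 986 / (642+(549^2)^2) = 810.00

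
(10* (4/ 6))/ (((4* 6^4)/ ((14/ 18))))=35/ 34992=0.00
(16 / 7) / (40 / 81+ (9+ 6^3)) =1296 / 127855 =0.01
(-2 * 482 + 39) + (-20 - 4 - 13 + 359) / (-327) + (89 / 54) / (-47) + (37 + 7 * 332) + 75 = 417723949 / 276642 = 1509.98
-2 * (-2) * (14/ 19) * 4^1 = 224/ 19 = 11.79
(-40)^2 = 1600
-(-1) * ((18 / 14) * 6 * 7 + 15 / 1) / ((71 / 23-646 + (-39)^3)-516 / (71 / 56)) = -37559 / 32860804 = -0.00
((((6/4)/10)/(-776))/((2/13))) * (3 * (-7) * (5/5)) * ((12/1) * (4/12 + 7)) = 9009/3880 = 2.32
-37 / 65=-0.57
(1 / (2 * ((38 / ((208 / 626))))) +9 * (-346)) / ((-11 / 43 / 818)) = 651384914168 / 65417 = 9957425.66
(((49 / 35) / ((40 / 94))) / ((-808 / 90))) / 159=-987 / 428240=-0.00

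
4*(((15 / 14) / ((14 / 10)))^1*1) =150 / 49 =3.06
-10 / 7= -1.43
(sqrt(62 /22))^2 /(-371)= -31 /4081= -0.01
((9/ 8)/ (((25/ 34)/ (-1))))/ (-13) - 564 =-733047/ 1300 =-563.88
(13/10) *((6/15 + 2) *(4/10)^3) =624/3125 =0.20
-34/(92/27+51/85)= -4590/541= -8.48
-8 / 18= -4 / 9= -0.44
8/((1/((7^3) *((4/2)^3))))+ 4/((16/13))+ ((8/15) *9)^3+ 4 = 11034921/500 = 22069.84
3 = 3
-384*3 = -1152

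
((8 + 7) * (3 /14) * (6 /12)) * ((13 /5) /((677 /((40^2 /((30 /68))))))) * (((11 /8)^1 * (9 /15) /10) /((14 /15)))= 65637 /33173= 1.98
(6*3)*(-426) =-7668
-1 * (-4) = 4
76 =76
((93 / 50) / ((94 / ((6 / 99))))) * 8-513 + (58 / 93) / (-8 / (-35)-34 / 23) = -310465262504 / 604618575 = -513.49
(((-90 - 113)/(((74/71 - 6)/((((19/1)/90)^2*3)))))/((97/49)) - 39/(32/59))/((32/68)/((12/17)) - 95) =6373999343/8696476800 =0.73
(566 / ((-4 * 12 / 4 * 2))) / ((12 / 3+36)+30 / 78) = -3679 / 6300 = -0.58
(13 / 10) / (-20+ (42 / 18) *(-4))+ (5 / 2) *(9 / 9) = 2161 / 880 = 2.46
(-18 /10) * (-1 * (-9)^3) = -6561 /5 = -1312.20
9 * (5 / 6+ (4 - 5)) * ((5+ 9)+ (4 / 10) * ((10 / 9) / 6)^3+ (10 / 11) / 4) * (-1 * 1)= 6161879 / 288684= 21.34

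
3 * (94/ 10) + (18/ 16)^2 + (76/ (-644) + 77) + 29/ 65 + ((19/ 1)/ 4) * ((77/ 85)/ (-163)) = 198150087859/ 1855904960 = 106.77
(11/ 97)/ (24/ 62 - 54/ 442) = 6851/ 16005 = 0.43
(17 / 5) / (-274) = -17 / 1370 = -0.01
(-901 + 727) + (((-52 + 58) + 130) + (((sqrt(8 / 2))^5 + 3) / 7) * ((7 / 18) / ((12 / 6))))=-1333 / 36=-37.03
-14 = -14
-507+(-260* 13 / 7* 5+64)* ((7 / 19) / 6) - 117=-14598 / 19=-768.32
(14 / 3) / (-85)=-14 / 255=-0.05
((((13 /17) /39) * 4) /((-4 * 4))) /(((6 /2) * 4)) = -1 /2448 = -0.00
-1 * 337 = -337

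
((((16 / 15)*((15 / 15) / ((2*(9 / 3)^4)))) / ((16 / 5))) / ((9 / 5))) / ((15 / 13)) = 13 / 13122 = 0.00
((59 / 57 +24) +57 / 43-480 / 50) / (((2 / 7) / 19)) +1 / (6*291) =1114.59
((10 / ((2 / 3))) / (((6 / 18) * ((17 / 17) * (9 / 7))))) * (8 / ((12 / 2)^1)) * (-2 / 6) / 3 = -140 / 27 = -5.19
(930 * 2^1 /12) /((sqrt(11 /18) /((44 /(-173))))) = -1860 * sqrt(22) /173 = -50.43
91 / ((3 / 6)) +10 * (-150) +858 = -460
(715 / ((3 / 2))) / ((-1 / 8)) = -3813.33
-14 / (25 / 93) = -1302 / 25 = -52.08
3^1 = 3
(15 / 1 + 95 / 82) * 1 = 1325 / 82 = 16.16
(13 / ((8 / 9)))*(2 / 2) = 117 / 8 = 14.62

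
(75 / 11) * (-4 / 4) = -75 / 11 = -6.82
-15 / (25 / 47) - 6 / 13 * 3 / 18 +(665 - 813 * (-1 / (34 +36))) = 589987 / 910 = 648.34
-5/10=-1/2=-0.50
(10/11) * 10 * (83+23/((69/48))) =900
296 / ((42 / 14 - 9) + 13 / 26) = -592 / 11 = -53.82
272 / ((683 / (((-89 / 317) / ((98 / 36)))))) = -435744 / 10609039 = -0.04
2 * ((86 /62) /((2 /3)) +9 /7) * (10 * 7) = 471.29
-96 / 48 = -2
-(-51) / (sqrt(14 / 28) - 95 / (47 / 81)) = -36889830 / 118423841 - 112659 * sqrt(2) / 118423841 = -0.31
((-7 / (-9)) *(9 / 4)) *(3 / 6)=7 / 8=0.88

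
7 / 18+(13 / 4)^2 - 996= -141847 / 144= -985.05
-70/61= -1.15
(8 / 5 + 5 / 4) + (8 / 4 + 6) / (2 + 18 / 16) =541 / 100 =5.41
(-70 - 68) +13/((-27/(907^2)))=-10698163/27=-396228.26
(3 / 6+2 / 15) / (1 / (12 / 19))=2 / 5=0.40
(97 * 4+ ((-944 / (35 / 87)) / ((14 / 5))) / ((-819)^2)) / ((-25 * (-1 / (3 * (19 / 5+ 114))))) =5484.75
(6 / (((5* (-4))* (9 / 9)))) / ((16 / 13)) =-39 / 160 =-0.24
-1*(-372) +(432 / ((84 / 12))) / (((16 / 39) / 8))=11028 / 7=1575.43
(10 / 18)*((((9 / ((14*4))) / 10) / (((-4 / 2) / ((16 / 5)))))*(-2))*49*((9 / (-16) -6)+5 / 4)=-7.44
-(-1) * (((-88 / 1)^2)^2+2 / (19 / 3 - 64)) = 10374729722 / 173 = 59969535.97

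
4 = 4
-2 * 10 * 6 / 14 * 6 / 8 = -45 / 7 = -6.43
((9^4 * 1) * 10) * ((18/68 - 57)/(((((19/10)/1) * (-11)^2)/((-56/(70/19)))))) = 246109.27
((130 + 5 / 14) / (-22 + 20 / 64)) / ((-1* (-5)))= -2920 / 2429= -1.20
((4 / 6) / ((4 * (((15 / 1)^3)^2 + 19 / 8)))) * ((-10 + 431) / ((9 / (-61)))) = -102724 / 2460375513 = -0.00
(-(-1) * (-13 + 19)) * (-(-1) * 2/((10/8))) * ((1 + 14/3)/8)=34/5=6.80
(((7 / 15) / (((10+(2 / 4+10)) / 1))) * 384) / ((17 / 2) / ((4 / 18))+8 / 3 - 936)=-21504 / 2201905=-0.01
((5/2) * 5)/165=5/66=0.08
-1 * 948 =-948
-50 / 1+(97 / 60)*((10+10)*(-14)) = -1508 / 3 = -502.67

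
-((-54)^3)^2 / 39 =-8264970432 / 13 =-635766956.31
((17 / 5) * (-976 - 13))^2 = 282676969 / 25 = 11307078.76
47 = 47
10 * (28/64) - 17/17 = 27/8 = 3.38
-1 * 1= -1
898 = 898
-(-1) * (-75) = -75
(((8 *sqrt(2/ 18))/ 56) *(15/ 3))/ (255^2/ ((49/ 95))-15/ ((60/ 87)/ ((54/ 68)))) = 0.00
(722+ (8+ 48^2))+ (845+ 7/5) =19402/5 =3880.40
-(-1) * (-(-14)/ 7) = 2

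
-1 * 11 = -11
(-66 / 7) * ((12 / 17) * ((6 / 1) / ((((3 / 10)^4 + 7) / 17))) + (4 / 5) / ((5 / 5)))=-3325992 / 31855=-104.41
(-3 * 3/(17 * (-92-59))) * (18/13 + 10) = 0.04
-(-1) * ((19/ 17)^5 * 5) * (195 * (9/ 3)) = 7242589575/ 1419857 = 5100.93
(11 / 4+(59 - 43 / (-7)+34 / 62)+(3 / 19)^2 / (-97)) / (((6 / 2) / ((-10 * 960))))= -1664197685600 / 7598689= -219011.16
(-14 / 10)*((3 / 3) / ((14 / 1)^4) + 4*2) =-11.20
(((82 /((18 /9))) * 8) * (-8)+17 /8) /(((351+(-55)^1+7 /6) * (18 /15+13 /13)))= -314625 /78452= -4.01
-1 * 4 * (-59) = 236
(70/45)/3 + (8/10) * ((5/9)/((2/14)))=3.63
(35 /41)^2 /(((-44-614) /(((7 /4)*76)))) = -23275 /158014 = -0.15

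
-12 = -12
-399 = -399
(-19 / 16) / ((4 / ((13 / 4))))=-0.96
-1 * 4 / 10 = -2 / 5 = -0.40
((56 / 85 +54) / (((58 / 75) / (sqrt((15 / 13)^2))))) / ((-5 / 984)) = -102862440 / 6409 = -16049.69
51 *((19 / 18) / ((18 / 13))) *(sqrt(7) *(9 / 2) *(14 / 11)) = 29393 *sqrt(7) / 132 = 589.14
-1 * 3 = -3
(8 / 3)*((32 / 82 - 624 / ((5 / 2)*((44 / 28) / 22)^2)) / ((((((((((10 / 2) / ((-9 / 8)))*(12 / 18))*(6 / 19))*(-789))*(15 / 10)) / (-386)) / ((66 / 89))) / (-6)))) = -4854403701312 / 23992175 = -202332.79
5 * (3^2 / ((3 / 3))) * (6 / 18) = 15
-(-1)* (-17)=-17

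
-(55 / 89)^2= -3025 / 7921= -0.38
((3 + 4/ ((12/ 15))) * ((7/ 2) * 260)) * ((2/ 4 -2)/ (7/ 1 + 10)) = -10920/ 17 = -642.35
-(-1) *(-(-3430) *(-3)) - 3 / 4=-41163 / 4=-10290.75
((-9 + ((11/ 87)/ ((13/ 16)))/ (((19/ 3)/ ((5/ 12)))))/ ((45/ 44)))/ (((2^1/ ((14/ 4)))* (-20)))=14874937/ 19340100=0.77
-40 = -40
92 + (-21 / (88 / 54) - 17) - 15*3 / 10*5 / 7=58.90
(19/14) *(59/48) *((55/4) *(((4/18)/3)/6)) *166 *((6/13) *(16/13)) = 5117365/191646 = 26.70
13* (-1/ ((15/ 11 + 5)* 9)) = -0.23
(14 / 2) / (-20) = -7 / 20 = -0.35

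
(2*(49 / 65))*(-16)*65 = -1568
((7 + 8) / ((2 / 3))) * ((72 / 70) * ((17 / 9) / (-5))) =-306 / 35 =-8.74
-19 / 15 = -1.27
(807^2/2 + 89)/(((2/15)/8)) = 19542810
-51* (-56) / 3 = 952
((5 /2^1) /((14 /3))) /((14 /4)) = 15 /98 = 0.15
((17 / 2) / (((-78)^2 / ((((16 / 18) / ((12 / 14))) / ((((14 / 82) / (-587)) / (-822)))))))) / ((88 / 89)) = 4988631827 / 1204632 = 4141.21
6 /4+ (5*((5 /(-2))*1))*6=-147 /2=-73.50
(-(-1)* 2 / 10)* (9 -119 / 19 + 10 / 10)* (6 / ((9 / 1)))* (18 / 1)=852 / 95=8.97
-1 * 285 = -285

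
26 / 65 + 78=392 / 5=78.40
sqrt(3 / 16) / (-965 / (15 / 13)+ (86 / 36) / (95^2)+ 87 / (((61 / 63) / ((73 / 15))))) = -4954725 *sqrt(3) / 7908753874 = -0.00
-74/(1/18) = -1332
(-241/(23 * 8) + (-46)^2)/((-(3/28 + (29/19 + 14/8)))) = -17250233/27600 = -625.01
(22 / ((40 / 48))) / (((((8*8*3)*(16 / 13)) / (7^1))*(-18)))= -1001 / 23040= -0.04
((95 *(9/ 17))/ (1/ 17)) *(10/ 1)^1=8550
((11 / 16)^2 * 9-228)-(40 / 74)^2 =-78517351 / 350464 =-224.04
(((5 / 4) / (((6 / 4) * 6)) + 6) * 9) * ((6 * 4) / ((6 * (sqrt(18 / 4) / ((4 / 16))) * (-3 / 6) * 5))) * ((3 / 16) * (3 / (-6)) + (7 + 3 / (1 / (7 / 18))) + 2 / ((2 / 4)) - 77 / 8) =-10387 * sqrt(2) / 576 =-25.50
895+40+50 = 985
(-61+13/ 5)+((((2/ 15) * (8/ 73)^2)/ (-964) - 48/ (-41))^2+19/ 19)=-34953579755043709091/ 623843647629930225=-56.03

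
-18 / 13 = -1.38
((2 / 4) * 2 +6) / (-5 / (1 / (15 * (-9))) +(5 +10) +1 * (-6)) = 7 / 684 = 0.01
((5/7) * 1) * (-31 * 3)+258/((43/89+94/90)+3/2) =18.79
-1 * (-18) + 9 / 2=45 / 2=22.50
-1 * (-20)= 20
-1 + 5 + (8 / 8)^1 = 5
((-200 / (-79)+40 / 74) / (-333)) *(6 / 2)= -8980 / 324453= -0.03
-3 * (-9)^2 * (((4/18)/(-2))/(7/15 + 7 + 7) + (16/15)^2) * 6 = -8938674/5425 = -1647.68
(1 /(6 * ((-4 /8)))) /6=-1 /18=-0.06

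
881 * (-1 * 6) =-5286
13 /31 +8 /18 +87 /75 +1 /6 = 30557 /13950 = 2.19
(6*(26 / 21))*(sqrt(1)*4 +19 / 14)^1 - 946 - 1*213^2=-2267485 / 49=-46275.20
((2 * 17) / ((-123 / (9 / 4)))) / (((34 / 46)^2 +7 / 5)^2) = -0.16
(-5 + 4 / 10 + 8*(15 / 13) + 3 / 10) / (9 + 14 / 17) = 10897 / 21710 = 0.50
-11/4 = -2.75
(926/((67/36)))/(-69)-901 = -1399553/1541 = -908.21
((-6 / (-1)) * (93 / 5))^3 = 173741112 / 125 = 1389928.90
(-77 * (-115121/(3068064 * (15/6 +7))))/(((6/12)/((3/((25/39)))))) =6065059/2130600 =2.85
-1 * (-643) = 643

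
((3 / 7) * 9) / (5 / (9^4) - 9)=-177147 / 413308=-0.43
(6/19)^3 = 216/6859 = 0.03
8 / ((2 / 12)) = 48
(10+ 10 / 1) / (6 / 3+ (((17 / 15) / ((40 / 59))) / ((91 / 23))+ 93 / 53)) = 57876000 / 12088057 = 4.79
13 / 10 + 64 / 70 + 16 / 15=689 / 210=3.28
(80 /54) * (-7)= -280 /27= -10.37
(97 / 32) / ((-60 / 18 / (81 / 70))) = -23571 / 22400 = -1.05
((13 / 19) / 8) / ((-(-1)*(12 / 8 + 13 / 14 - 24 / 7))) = -13 / 152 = -0.09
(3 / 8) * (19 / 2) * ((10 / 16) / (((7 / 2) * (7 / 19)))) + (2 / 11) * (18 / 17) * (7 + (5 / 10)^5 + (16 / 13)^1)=25289601 / 7623616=3.32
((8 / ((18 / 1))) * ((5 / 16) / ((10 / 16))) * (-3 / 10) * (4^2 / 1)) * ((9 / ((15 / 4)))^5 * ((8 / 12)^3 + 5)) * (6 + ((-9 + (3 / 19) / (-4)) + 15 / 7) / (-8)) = -1282963968 / 415625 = -3086.83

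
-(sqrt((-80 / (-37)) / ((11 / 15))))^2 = -1200 / 407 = -2.95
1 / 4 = 0.25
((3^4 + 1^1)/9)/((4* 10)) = 41/180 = 0.23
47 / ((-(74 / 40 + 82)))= -940 / 1677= -0.56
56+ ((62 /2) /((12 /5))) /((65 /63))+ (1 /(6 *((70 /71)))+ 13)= 223009 /2730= 81.69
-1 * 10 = -10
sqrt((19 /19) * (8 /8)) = 1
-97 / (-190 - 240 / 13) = 1261 / 2710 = 0.47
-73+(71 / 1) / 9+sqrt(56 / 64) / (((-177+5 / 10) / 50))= -586 / 9- 25*sqrt(14) / 353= -65.38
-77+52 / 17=-1257 / 17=-73.94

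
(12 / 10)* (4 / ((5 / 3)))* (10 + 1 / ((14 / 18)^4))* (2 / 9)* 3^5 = 118860048 / 60025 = 1980.18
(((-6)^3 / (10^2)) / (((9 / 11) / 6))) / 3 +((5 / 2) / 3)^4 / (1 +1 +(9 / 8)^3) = -18243076 / 3549825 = -5.14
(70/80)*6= 21/4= 5.25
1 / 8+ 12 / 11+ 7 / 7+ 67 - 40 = 2571 / 88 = 29.22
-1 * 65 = -65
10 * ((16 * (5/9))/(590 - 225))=160/657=0.24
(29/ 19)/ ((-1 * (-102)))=29/ 1938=0.01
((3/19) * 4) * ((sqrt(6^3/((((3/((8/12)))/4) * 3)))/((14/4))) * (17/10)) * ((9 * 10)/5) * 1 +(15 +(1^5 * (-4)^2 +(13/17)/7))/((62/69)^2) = 1797029469/21728210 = 82.70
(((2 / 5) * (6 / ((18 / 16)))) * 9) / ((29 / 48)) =31.78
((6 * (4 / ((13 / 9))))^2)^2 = 2176782336 / 28561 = 76215.20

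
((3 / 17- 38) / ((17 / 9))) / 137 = -5787 / 39593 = -0.15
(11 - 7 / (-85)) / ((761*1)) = 942 / 64685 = 0.01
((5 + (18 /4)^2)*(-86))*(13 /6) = -56459 /12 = -4704.92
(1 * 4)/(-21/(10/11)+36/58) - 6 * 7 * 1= -274958/6519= -42.18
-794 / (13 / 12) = -9528 / 13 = -732.92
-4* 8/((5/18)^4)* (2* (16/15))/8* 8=-35831808/3125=-11466.18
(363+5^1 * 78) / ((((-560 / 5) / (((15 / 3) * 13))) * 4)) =-48945 / 448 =-109.25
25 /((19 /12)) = 300 /19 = 15.79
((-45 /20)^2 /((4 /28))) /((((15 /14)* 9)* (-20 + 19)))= -147 /40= -3.68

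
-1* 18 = -18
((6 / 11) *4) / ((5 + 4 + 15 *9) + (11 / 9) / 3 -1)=81 / 5324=0.02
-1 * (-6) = 6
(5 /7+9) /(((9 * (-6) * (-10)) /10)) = 34 /189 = 0.18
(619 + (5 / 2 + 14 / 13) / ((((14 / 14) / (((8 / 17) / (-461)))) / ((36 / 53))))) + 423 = 5626466714 / 5399693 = 1042.00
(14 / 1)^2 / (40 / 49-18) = -4802 / 421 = -11.41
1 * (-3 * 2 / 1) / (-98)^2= -3 / 4802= -0.00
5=5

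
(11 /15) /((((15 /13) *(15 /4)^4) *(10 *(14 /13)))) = 118976 /398671875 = 0.00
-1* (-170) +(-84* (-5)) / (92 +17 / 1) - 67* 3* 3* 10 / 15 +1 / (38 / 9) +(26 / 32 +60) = -5536941 / 33136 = -167.10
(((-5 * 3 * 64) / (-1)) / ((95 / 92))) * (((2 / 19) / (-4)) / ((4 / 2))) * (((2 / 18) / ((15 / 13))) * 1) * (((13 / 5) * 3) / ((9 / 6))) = -497536 / 81225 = -6.13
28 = 28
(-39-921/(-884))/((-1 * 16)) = 33555/14144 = 2.37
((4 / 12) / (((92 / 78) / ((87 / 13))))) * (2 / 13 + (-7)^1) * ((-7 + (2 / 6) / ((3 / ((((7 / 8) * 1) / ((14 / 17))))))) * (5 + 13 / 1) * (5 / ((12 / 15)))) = 10024.71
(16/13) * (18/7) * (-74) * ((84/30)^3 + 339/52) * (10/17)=-1972031328/502775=-3922.29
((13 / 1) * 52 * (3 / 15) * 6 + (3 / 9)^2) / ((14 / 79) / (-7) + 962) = 2884211 / 3419820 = 0.84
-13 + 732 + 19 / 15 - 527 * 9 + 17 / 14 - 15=-847669 / 210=-4036.52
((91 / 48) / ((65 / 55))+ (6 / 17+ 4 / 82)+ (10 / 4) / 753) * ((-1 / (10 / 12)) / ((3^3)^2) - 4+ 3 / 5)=-69732963787 / 10202909040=-6.83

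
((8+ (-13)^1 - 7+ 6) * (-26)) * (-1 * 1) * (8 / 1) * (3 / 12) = -312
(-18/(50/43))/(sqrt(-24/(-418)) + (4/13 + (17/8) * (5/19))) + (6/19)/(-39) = -14.00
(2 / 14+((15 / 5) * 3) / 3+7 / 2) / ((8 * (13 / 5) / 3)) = 1395 / 1456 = 0.96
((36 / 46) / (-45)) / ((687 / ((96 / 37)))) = -64 / 974395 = -0.00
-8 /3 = -2.67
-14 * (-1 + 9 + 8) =-224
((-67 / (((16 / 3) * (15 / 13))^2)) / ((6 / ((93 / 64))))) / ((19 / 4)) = -351013 / 3891200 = -0.09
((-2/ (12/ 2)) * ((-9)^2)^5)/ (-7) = 166037352.43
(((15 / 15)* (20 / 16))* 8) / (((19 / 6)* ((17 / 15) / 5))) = 4500 / 323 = 13.93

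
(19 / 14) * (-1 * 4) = -38 / 7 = -5.43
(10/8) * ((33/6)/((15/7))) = 77/24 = 3.21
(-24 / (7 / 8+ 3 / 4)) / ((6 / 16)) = -512 / 13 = -39.38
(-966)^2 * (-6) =-5598936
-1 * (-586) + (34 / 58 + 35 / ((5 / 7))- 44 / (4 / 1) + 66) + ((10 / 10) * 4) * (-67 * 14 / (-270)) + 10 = 2797199 / 3915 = 714.48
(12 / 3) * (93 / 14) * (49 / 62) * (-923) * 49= -949767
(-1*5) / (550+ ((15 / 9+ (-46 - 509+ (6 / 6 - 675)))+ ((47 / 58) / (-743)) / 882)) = 0.01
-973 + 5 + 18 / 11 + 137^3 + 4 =28274297 / 11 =2570390.64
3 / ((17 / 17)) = 3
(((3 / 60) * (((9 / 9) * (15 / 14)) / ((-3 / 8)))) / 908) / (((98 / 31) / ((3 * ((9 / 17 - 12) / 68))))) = 0.00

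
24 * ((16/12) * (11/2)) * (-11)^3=-234256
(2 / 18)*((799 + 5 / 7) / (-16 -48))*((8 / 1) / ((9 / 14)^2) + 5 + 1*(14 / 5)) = -3420689 / 90720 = -37.71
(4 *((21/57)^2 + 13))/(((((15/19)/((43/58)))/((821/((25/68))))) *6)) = 11383664168/619875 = 18364.45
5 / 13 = 0.38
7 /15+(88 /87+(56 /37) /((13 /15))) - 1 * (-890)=186893833 /209235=893.22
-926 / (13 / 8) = -7408 / 13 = -569.85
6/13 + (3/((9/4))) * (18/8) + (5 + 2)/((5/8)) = 953/65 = 14.66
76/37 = 2.05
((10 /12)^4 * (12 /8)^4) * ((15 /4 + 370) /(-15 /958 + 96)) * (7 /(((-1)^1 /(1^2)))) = -3132959375 /47079936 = -66.55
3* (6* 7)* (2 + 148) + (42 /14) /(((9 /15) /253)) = 20165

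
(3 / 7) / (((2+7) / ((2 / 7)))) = 2 / 147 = 0.01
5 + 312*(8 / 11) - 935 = -7734 / 11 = -703.09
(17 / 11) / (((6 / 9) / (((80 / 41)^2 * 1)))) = 163200 / 18491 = 8.83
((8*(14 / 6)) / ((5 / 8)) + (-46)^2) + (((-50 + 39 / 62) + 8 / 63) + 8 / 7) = 40969361 / 19530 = 2097.77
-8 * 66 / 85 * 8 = -4224 / 85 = -49.69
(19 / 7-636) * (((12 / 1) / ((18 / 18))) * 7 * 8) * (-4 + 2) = 851136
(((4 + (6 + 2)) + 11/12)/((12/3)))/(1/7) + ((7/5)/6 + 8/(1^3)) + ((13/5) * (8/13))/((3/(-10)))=6121/240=25.50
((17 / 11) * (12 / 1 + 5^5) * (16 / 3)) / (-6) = -426632 / 99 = -4309.41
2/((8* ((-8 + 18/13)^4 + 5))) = 28561/219374484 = 0.00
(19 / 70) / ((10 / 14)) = 19 / 50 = 0.38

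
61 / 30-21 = -569 / 30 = -18.97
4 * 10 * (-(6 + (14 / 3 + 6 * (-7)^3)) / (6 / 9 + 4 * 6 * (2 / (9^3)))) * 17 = 169150680 / 89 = 1900569.44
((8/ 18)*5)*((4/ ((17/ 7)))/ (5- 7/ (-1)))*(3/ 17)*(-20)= -2800/ 2601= -1.08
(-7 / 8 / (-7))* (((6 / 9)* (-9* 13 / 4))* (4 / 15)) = -0.65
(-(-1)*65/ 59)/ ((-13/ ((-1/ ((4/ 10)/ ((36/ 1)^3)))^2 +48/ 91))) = -6190224768240/ 5369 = -1152956745.81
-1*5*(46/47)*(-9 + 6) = 690/47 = 14.68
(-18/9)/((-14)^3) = 1/1372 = 0.00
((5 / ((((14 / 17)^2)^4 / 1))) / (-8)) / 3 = -34878787205 / 35418937344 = -0.98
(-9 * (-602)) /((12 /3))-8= 2693 /2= 1346.50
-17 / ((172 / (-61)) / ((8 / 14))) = 1037 / 301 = 3.45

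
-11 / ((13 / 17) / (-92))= 17204 / 13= 1323.38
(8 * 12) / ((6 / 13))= 208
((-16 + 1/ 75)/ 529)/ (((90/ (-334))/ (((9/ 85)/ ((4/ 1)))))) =200233/ 67447500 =0.00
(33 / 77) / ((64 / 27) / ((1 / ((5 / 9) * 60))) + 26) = 243 / 59542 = 0.00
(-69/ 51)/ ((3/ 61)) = -27.51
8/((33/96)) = 256/11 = 23.27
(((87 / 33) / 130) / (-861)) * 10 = -0.00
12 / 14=6 / 7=0.86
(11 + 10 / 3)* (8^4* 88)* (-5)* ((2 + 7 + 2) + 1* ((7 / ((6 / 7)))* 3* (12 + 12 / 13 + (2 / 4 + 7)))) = -515176161280 / 39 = -13209645161.03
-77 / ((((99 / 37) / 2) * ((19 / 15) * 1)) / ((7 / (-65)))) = 3626 / 741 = 4.89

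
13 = 13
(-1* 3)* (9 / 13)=-27 / 13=-2.08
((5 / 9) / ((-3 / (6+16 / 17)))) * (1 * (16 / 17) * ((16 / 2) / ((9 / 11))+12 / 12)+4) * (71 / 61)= -90649960 / 4283847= -21.16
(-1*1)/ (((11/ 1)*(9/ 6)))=-2/ 33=-0.06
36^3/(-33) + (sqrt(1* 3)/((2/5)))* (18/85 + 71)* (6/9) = -15552/11 + 6053* sqrt(3)/51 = -1208.25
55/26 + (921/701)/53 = 2067361/965978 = 2.14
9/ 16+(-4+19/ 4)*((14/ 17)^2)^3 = 307592553/ 386201104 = 0.80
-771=-771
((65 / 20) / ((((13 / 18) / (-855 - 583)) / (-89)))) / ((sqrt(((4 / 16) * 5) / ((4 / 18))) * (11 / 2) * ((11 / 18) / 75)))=207330840 * sqrt(10) / 121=5418493.25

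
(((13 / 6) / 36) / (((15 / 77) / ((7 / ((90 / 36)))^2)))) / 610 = 49049 / 12352500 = 0.00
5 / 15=1 / 3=0.33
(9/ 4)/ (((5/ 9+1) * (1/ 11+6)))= 891/ 3752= 0.24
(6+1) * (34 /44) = 119 /22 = 5.41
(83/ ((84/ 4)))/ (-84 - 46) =-83/ 2730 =-0.03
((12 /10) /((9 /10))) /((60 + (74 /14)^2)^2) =9604 /55702443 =0.00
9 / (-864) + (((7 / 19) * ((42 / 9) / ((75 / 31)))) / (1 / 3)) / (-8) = -4209 / 15200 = -0.28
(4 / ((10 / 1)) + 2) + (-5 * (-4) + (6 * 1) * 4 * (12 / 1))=1552 / 5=310.40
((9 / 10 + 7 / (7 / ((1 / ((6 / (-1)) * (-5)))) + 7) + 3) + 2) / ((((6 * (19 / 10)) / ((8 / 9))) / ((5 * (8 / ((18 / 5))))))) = 245200 / 47709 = 5.14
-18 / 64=-9 / 32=-0.28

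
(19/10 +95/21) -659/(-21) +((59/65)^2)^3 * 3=125064861773141/3167593406250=39.48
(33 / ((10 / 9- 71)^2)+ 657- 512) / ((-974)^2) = 28685309 / 187667560658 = 0.00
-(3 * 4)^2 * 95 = -13680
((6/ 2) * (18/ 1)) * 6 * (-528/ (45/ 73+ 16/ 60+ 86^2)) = -187323840/ 8099587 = -23.13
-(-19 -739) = 758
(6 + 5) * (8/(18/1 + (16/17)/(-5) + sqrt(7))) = 4.30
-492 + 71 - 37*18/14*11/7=-495.76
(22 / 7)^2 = 484 / 49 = 9.88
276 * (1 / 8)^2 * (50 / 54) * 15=2875 / 48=59.90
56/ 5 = 11.20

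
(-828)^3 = -567663552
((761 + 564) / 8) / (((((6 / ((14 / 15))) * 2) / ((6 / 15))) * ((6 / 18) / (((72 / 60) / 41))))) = 371 / 820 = 0.45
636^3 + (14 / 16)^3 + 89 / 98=257259457.58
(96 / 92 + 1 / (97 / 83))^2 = 17952169 / 4977361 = 3.61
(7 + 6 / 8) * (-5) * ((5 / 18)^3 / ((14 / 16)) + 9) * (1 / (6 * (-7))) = 1784515 / 214326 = 8.33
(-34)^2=1156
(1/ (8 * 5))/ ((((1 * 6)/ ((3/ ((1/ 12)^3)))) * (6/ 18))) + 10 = 374/ 5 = 74.80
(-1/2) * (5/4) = -5/8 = -0.62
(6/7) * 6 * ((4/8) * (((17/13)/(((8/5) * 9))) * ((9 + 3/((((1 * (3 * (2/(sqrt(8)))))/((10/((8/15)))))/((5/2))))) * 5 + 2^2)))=595/52 + 159375 * sqrt(2)/2912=88.84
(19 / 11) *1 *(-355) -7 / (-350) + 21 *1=-325689 / 550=-592.16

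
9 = 9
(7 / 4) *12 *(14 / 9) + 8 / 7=710 / 21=33.81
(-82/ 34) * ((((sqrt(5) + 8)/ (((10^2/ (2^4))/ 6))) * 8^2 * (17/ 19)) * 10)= -1007616/ 95 - 125952 * sqrt(5)/ 95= -13571.09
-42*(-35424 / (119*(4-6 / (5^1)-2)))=265680 / 17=15628.24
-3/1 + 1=-2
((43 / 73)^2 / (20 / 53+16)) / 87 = 97997 / 402424764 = 0.00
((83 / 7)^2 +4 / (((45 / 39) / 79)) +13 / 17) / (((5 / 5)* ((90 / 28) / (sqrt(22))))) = 10376428* sqrt(22) / 80325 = 605.91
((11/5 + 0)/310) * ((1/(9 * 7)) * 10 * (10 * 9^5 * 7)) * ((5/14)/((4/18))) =7483.17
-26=-26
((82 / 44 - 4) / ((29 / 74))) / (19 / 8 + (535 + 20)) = -13912 / 1422421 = -0.01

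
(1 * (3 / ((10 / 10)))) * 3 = 9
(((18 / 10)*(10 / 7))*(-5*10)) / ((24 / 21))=-112.50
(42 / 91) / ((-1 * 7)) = -6 / 91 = -0.07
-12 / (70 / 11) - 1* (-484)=16874 / 35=482.11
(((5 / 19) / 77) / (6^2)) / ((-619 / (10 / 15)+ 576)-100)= -1 / 4766454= -0.00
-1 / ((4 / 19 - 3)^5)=2476099 / 418195493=0.01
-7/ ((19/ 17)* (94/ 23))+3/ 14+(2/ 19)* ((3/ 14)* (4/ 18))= -3518/ 2679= -1.31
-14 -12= -26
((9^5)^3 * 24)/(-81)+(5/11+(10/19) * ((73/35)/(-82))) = -3659249711535775306/59983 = -61004779879895.56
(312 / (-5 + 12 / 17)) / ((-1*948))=442 / 5767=0.08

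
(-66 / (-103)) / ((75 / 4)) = 88 / 2575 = 0.03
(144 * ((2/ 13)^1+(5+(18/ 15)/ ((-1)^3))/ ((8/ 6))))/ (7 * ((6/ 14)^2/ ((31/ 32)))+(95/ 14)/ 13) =12202344/ 52165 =233.92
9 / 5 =1.80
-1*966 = -966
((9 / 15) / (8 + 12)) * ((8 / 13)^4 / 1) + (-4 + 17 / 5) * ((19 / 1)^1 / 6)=-1.90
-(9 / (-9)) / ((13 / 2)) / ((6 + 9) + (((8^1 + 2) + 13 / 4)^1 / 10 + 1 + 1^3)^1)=80 / 9529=0.01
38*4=152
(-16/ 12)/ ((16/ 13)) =-13/ 12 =-1.08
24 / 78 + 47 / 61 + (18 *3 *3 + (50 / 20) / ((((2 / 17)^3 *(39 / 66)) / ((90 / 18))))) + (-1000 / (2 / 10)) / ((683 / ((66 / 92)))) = 1310394916387 / 99657896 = 13148.93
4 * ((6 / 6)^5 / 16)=1 / 4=0.25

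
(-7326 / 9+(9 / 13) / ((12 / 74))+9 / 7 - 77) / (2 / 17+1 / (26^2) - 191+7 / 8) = 142457484 / 30569665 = 4.66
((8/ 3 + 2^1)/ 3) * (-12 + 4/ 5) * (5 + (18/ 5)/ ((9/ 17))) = -46256/ 225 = -205.58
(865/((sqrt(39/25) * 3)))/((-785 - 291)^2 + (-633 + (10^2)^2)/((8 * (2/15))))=69200 * sqrt(39)/2183795757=0.00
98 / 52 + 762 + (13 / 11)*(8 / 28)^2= 10706431 / 14014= 763.98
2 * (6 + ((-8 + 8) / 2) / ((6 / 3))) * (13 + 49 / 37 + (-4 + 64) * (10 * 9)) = 2403960 / 37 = 64971.89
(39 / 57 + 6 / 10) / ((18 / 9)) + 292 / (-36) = -6386 / 855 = -7.47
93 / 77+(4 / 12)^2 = 914 / 693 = 1.32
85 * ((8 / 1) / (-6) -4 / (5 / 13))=-2992 / 3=-997.33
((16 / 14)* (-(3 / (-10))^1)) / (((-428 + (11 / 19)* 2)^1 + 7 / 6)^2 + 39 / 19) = 155952 / 82421374175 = 0.00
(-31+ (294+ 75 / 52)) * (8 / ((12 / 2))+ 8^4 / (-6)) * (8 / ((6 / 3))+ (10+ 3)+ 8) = -175669025 / 39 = -4504333.97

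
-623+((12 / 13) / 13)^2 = -17793359 / 28561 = -622.99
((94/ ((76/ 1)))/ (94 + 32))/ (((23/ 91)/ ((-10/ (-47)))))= 65/ 7866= 0.01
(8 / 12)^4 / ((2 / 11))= 88 / 81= 1.09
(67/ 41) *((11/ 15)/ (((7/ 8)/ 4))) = 23584/ 4305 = 5.48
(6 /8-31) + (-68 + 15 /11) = -4263 /44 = -96.89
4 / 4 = 1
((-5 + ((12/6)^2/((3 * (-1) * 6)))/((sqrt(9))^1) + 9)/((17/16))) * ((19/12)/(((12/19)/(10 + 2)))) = 153064/1377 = 111.16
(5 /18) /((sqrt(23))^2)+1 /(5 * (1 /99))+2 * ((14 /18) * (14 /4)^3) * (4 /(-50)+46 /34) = 36847513 /351900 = 104.71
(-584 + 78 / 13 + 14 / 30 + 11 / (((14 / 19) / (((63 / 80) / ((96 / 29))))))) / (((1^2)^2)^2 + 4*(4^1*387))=-0.09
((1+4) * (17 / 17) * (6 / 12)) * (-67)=-335 / 2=-167.50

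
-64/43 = -1.49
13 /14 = 0.93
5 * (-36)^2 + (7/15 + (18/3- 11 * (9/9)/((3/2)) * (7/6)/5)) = 291814/45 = 6484.76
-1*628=-628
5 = 5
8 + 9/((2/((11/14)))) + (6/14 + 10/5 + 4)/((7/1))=2441/196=12.45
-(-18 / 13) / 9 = 2 / 13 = 0.15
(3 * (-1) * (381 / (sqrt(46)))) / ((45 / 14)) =-889 * sqrt(46) / 115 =-52.43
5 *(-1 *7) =-35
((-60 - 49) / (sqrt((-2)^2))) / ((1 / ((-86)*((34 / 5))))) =31871.60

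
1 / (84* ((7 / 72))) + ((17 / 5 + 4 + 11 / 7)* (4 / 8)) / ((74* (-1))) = 1121 / 18130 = 0.06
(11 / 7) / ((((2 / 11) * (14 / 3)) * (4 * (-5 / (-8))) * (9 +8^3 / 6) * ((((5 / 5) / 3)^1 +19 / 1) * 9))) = 363 / 8042860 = 0.00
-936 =-936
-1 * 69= -69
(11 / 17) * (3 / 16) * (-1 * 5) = -165 / 272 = -0.61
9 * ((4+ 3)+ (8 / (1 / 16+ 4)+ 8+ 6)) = 206.72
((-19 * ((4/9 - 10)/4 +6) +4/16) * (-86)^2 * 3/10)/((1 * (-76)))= 4550389/2280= 1995.78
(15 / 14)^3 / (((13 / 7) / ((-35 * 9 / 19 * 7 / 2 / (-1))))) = 151875 / 3952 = 38.43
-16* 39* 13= -8112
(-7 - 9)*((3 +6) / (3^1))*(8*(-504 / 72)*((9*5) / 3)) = 40320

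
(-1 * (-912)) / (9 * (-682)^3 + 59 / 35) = -31920 / 99922588861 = -0.00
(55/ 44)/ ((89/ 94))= 235/ 178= 1.32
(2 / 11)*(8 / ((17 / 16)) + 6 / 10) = 1382 / 935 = 1.48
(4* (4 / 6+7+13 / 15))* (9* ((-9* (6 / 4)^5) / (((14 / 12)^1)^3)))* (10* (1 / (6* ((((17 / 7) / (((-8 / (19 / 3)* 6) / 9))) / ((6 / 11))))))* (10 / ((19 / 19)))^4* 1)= 7255941120000 / 174097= 41677576.98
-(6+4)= -10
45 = 45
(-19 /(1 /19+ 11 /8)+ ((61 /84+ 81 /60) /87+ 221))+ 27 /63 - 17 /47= 2765514751 /13309695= 207.78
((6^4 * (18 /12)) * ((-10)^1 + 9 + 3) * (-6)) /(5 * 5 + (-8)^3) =23328 /487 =47.90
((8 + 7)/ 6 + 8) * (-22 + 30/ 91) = -2958/ 13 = -227.54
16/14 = 8/7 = 1.14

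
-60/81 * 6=-40/9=-4.44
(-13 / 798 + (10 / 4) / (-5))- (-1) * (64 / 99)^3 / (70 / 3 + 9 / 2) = -3639183718 / 7183770363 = -0.51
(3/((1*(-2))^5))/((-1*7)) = 3/224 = 0.01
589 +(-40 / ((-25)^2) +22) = 76367 / 125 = 610.94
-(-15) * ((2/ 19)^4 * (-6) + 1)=1953375/ 130321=14.99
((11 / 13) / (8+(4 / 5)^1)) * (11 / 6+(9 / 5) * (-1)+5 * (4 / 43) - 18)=-22577 / 13416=-1.68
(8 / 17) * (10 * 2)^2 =3200 / 17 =188.24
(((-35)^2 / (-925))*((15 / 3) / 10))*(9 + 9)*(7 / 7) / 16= -441 / 592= -0.74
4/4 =1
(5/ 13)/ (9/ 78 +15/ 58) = 145/ 141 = 1.03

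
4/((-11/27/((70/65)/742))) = -108/7579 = -0.01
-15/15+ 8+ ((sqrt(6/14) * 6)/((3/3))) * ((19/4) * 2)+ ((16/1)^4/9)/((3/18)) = 57 * sqrt(21)/7+ 131093/3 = 43734.98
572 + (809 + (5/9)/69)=857606/621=1381.01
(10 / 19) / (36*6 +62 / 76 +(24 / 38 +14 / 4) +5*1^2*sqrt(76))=10495 / 4234326 -475*sqrt(19) / 4234326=0.00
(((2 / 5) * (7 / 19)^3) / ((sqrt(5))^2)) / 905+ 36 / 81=620745674 / 1396663875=0.44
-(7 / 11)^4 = -0.16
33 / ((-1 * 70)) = -33 / 70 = -0.47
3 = 3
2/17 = 0.12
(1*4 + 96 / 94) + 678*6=191432 / 47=4073.02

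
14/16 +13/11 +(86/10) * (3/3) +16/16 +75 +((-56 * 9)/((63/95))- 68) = -326191/440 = -741.34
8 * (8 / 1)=64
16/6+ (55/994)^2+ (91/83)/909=199103077363/74544352092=2.67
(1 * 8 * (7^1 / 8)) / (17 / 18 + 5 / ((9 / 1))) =14 / 3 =4.67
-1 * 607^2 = -368449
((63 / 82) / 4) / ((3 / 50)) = 525 / 164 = 3.20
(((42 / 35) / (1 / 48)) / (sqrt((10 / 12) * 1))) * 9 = 2592 * sqrt(30) / 25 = 567.88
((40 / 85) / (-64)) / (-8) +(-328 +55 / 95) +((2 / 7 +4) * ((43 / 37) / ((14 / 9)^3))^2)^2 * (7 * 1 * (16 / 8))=-9762221351571823048225989 / 30029900951852087921152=-325.08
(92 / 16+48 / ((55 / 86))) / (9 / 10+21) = 17777 / 4818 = 3.69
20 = 20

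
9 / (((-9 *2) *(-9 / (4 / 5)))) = 2 / 45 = 0.04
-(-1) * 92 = 92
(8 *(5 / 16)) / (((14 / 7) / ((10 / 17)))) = 25 / 34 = 0.74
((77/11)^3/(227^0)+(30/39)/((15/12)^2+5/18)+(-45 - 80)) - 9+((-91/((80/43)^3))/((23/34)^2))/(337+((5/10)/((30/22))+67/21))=209.33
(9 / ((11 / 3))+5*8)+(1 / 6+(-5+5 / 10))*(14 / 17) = 21815 / 561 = 38.89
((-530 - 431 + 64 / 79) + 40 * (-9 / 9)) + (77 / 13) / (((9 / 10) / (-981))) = -7657665 / 1027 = -7456.34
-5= -5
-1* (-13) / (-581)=-0.02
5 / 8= 0.62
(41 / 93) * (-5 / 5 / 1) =-41 / 93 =-0.44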